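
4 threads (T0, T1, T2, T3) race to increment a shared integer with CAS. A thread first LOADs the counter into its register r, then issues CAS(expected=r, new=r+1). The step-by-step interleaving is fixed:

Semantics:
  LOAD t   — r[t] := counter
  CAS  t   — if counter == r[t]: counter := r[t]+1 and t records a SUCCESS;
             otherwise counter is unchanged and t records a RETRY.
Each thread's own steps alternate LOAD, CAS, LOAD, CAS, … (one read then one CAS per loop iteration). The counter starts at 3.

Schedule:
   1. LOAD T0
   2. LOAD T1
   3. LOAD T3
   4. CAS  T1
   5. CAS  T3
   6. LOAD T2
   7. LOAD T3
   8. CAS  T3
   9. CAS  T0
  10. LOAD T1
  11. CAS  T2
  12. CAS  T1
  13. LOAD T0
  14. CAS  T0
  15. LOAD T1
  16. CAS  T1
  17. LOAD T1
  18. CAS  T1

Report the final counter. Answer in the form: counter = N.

counter = 9

   1) LOAD T0:  M=3  r_T0=3
   2) LOAD T1:  M=3  r_T1=3
   3) LOAD T3:  M=3  r_T3=3
   4) CAS  T1:  M=4  r_T1=3 ✓
   5) CAS  T3:  M=4  r_T3=3 ✗
   6) LOAD T2:  M=4  r_T2=4
   7) LOAD T3:  M=4  r_T3=4
   8) CAS  T3:  M=5  r_T3=4 ✓
   9) CAS  T0:  M=5  r_T0=3 ✗
  10) LOAD T1:  M=5  r_T1=5
  11) CAS  T2:  M=5  r_T2=4 ✗
  12) CAS  T1:  M=6  r_T1=5 ✓
  13) LOAD T0:  M=6  r_T0=6
  14) CAS  T0:  M=7  r_T0=6 ✓
  15) LOAD T1:  M=7  r_T1=7
  16) CAS  T1:  M=8  r_T1=7 ✓
  17) LOAD T1:  M=8  r_T1=8
  18) CAS  T1:  M=9  r_T1=8 ✓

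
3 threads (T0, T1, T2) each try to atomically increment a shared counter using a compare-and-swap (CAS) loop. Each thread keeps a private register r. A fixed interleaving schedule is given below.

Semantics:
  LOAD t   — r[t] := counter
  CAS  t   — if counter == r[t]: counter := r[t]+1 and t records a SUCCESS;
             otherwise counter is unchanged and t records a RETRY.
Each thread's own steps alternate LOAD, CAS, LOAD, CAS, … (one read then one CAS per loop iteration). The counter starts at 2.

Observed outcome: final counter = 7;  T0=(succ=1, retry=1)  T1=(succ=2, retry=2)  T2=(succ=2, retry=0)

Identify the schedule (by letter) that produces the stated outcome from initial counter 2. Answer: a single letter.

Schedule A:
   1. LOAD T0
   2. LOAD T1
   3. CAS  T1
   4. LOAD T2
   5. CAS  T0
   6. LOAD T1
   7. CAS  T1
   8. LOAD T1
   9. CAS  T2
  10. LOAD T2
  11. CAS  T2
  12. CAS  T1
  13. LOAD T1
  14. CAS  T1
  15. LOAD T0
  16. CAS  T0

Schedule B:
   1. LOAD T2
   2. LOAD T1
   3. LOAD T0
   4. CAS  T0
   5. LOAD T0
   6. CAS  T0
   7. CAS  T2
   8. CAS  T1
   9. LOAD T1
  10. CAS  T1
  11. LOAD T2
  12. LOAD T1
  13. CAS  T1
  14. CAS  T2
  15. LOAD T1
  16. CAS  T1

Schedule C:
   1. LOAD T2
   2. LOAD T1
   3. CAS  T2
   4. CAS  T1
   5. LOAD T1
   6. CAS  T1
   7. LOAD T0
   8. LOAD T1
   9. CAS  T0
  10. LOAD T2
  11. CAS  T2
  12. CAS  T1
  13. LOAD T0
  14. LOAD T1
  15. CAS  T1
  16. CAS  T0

Simulating candidate C:
#1 T2 reads 2
#2 T1 reads 2
#3 T2 CAS(2→3) writes; counter now 3
#4 T1 CAS(2→3) fails; counter now 3
#5 T1 reads 3
#6 T1 CAS(3→4) writes; counter now 4
#7 T0 reads 4
#8 T1 reads 4
#9 T0 CAS(4→5) writes; counter now 5
#10 T2 reads 5
#11 T2 CAS(5→6) writes; counter now 6
#12 T1 CAS(4→5) fails; counter now 6
#13 T0 reads 6
#14 T1 reads 6
#15 T1 CAS(6→7) writes; counter now 7
#16 T0 CAS(6→7) fails; counter now 7

C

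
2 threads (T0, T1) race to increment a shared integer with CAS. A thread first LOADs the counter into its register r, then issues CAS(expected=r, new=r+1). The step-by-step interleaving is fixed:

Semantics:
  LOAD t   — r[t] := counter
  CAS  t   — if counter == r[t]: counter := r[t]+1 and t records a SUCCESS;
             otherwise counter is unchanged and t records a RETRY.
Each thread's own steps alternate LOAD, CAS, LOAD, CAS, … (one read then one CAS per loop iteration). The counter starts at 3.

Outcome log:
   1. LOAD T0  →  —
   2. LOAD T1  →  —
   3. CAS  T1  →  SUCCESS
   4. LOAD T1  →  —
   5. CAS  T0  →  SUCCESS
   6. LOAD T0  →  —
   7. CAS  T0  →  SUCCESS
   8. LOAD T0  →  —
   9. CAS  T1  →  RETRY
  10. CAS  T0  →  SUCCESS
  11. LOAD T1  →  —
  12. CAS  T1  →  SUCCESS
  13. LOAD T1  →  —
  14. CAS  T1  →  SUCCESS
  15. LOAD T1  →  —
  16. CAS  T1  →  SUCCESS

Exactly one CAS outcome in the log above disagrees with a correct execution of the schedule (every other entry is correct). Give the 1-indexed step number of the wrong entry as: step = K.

step = 5

Correct run:
#1 T0 reads 3
#2 T1 reads 3
#3 T1 CAS(3→4) writes; counter now 4
#4 T1 reads 4
#5 T0 CAS(3→4) fails; counter now 4
#6 T0 reads 4
#7 T0 CAS(4→5) writes; counter now 5
#8 T0 reads 5
#9 T1 CAS(4→5) fails; counter now 5
#10 T0 CAS(5→6) writes; counter now 6
#11 T1 reads 6
#12 T1 CAS(6→7) writes; counter now 7
#13 T1 reads 7
#14 T1 CAS(7→8) writes; counter now 8
#15 T1 reads 8
#16 T1 CAS(8→9) writes; counter now 9
Log disagrees first at step 5.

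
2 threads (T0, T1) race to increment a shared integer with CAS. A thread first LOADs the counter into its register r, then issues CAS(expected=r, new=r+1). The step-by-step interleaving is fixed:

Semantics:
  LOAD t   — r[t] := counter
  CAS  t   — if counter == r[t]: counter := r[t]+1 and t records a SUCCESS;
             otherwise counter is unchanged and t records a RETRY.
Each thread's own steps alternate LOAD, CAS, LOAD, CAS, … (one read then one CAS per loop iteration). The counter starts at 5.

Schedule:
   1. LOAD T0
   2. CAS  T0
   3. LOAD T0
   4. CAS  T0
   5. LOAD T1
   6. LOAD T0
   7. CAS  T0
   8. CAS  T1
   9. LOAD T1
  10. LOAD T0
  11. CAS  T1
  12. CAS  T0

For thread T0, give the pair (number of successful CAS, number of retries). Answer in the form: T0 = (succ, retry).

T0 LOAD — after: cnt=5, r=5 — load
T0 CAS — after: cnt=6, r=5 — ok
T0 LOAD — after: cnt=6, r=6 — load
T0 CAS — after: cnt=7, r=6 — ok
T1 LOAD — after: cnt=7, r=7 — load
T0 LOAD — after: cnt=7, r=7 — load
T0 CAS — after: cnt=8, r=7 — ok
T1 CAS — after: cnt=8, r=7 — retry
T1 LOAD — after: cnt=8, r=8 — load
T0 LOAD — after: cnt=8, r=8 — load
T1 CAS — after: cnt=9, r=8 — ok
T0 CAS — after: cnt=9, r=8 — retry

T0 = (3, 1)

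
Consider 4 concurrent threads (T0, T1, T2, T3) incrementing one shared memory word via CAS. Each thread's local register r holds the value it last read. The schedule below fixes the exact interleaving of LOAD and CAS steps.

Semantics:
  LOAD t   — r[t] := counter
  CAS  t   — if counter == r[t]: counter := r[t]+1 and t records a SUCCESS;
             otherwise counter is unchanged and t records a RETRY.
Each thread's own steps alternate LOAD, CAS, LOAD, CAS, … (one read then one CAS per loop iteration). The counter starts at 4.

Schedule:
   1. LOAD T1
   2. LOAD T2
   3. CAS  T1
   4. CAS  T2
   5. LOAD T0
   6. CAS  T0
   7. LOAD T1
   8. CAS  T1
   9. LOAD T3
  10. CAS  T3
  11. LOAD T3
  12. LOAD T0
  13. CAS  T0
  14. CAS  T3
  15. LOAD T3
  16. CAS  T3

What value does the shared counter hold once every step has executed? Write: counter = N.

counter = 10

   1) LOAD T1:  M=4  r_T1=4
   2) LOAD T2:  M=4  r_T2=4
   3) CAS  T1:  M=5  r_T1=4 ✓
   4) CAS  T2:  M=5  r_T2=4 ✗
   5) LOAD T0:  M=5  r_T0=5
   6) CAS  T0:  M=6  r_T0=5 ✓
   7) LOAD T1:  M=6  r_T1=6
   8) CAS  T1:  M=7  r_T1=6 ✓
   9) LOAD T3:  M=7  r_T3=7
  10) CAS  T3:  M=8  r_T3=7 ✓
  11) LOAD T3:  M=8  r_T3=8
  12) LOAD T0:  M=8  r_T0=8
  13) CAS  T0:  M=9  r_T0=8 ✓
  14) CAS  T3:  M=9  r_T3=8 ✗
  15) LOAD T3:  M=9  r_T3=9
  16) CAS  T3:  M=10  r_T3=9 ✓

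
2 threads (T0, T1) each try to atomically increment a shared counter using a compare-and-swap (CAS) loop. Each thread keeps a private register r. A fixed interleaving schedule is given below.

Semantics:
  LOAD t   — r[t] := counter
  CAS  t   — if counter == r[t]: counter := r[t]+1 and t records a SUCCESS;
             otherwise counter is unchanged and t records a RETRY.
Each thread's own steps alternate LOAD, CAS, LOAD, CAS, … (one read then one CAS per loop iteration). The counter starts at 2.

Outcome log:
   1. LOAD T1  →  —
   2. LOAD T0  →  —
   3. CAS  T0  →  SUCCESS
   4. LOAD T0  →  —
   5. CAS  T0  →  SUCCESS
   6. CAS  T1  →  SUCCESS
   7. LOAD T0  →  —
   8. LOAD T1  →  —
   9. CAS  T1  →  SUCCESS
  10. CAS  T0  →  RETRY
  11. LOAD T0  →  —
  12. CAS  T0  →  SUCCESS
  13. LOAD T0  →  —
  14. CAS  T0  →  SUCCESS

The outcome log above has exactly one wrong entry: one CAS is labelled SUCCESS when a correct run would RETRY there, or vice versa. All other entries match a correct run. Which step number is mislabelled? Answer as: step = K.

step = 6

Reference trace:
[1] T1.load  rd  (counter 2, T1.r 2)
[2] T0.load  rd  (counter 2, T0.r 2)
[3] T0.cas  hit  (counter 3, T0.r 2)
[4] T0.load  rd  (counter 3, T0.r 3)
[5] T0.cas  hit  (counter 4, T0.r 3)
[6] T1.cas  miss  (counter 4, T1.r 2)
[7] T0.load  rd  (counter 4, T0.r 4)
[8] T1.load  rd  (counter 4, T1.r 4)
[9] T1.cas  hit  (counter 5, T1.r 4)
[10] T0.cas  miss  (counter 5, T0.r 4)
[11] T0.load  rd  (counter 5, T0.r 5)
[12] T0.cas  hit  (counter 6, T0.r 5)
[13] T0.load  rd  (counter 6, T0.r 6)
[14] T0.cas  hit  (counter 7, T0.r 6)
Flip is step 6.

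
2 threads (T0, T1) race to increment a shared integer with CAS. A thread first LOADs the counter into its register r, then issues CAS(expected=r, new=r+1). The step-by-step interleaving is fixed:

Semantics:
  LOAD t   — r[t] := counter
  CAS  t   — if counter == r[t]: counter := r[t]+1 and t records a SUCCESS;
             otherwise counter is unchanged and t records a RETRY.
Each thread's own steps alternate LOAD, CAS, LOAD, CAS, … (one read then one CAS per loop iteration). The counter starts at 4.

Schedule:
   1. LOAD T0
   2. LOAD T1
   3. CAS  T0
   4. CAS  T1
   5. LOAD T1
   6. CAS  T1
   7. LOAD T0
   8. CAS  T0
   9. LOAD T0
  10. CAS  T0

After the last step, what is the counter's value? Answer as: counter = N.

counter = 8

step 1: T0 LOAD ⇒ load; ctr=4 reg=4
step 2: T1 LOAD ⇒ load; ctr=4 reg=4
step 3: T0 CAS ⇒ ok; ctr=5 reg=4
step 4: T1 CAS ⇒ retry; ctr=5 reg=4
step 5: T1 LOAD ⇒ load; ctr=5 reg=5
step 6: T1 CAS ⇒ ok; ctr=6 reg=5
step 7: T0 LOAD ⇒ load; ctr=6 reg=6
step 8: T0 CAS ⇒ ok; ctr=7 reg=6
step 9: T0 LOAD ⇒ load; ctr=7 reg=7
step 10: T0 CAS ⇒ ok; ctr=8 reg=7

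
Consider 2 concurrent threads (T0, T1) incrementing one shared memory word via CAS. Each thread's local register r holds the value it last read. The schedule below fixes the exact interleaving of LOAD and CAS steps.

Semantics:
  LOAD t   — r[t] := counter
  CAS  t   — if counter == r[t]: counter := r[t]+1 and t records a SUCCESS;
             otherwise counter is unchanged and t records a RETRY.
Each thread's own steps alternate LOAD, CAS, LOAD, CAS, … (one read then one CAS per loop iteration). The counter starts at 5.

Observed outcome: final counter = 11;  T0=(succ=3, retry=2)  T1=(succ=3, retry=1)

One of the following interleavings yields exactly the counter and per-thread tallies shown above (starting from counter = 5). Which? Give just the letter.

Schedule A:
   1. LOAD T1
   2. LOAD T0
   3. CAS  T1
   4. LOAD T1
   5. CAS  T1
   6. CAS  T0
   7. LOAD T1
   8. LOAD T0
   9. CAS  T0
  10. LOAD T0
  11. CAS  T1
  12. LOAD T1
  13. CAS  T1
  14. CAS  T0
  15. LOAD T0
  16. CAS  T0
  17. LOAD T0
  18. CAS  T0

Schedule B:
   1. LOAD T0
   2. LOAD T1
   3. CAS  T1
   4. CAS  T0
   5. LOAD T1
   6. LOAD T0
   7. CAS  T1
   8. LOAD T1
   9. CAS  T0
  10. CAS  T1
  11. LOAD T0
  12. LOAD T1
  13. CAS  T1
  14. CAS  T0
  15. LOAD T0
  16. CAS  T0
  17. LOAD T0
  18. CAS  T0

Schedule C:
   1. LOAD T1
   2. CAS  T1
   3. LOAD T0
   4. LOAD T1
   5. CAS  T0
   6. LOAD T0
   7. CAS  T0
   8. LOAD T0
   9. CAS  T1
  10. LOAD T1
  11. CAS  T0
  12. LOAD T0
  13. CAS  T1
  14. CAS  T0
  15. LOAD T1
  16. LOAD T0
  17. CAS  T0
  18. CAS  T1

Tracing schedule A:
step 1: T1 LOAD ⇒ load; ctr=5 reg=5
step 2: T0 LOAD ⇒ load; ctr=5 reg=5
step 3: T1 CAS ⇒ ok; ctr=6 reg=5
step 4: T1 LOAD ⇒ load; ctr=6 reg=6
step 5: T1 CAS ⇒ ok; ctr=7 reg=6
step 6: T0 CAS ⇒ retry; ctr=7 reg=5
step 7: T1 LOAD ⇒ load; ctr=7 reg=7
step 8: T0 LOAD ⇒ load; ctr=7 reg=7
step 9: T0 CAS ⇒ ok; ctr=8 reg=7
step 10: T0 LOAD ⇒ load; ctr=8 reg=8
step 11: T1 CAS ⇒ retry; ctr=8 reg=7
step 12: T1 LOAD ⇒ load; ctr=8 reg=8
step 13: T1 CAS ⇒ ok; ctr=9 reg=8
step 14: T0 CAS ⇒ retry; ctr=9 reg=8
step 15: T0 LOAD ⇒ load; ctr=9 reg=9
step 16: T0 CAS ⇒ ok; ctr=10 reg=9
step 17: T0 LOAD ⇒ load; ctr=10 reg=10
step 18: T0 CAS ⇒ ok; ctr=11 reg=10

A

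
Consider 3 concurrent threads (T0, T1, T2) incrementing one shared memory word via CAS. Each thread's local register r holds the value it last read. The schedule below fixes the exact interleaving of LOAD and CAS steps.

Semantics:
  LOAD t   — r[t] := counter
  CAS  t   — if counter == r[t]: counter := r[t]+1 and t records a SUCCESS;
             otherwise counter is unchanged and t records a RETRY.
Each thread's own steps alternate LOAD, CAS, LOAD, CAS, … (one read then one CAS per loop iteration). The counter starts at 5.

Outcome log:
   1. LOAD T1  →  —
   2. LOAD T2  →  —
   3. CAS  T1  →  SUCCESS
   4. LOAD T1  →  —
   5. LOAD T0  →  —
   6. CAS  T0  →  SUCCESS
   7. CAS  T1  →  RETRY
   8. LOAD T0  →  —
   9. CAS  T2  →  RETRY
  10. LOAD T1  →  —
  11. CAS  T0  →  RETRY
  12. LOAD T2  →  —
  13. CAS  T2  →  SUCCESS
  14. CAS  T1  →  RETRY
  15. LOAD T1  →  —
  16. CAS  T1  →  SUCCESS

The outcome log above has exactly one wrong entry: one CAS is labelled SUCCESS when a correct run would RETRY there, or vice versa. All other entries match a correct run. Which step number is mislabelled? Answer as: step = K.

step = 11

Re-executing:
   1) LOAD T1:  M=5  r_T1=5
   2) LOAD T2:  M=5  r_T2=5
   3) CAS  T1:  M=6  r_T1=5 ✓
   4) LOAD T1:  M=6  r_T1=6
   5) LOAD T0:  M=6  r_T0=6
   6) CAS  T0:  M=7  r_T0=6 ✓
   7) CAS  T1:  M=7  r_T1=6 ✗
   8) LOAD T0:  M=7  r_T0=7
   9) CAS  T2:  M=7  r_T2=5 ✗
  10) LOAD T1:  M=7  r_T1=7
  11) CAS  T0:  M=8  r_T0=7 ✓
  12) LOAD T2:  M=8  r_T2=8
  13) CAS  T2:  M=9  r_T2=8 ✓
  14) CAS  T1:  M=9  r_T1=7 ✗
  15) LOAD T1:  M=9  r_T1=9
  16) CAS  T1:  M=10  r_T1=9 ✓
Mismatch at 11.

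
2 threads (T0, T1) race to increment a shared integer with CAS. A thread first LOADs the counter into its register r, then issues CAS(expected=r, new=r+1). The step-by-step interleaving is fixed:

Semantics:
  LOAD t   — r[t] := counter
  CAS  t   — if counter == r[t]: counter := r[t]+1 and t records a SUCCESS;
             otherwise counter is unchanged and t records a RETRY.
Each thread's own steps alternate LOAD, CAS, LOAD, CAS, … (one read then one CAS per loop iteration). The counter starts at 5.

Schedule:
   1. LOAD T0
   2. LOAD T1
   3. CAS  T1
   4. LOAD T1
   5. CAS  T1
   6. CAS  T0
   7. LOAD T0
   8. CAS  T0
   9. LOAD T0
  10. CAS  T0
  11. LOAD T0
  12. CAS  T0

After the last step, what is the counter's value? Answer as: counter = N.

1. LOAD T0 → mem=5 r[T0]=5 [LOAD]
2. LOAD T1 → mem=5 r[T1]=5 [LOAD]
3. CAS T1 → mem=6 r[T1]=5 [OK]
4. LOAD T1 → mem=6 r[T1]=6 [LOAD]
5. CAS T1 → mem=7 r[T1]=6 [OK]
6. CAS T0 → mem=7 r[T0]=5 [RETRY]
7. LOAD T0 → mem=7 r[T0]=7 [LOAD]
8. CAS T0 → mem=8 r[T0]=7 [OK]
9. LOAD T0 → mem=8 r[T0]=8 [LOAD]
10. CAS T0 → mem=9 r[T0]=8 [OK]
11. LOAD T0 → mem=9 r[T0]=9 [LOAD]
12. CAS T0 → mem=10 r[T0]=9 [OK]

counter = 10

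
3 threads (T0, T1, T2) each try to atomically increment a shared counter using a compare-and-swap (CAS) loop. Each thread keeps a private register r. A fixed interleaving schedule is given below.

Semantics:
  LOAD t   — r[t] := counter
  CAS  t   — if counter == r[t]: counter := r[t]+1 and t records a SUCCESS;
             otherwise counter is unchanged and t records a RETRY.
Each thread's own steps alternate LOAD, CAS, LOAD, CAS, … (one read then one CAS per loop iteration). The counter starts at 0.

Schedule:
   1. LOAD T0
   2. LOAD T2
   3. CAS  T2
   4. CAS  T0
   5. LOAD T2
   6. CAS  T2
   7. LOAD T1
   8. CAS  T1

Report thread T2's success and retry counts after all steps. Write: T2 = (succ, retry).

T2 = (2, 0)

step 1: T0 LOAD ⇒ load; ctr=0 reg=0
step 2: T2 LOAD ⇒ load; ctr=0 reg=0
step 3: T2 CAS ⇒ ok; ctr=1 reg=0
step 4: T0 CAS ⇒ retry; ctr=1 reg=0
step 5: T2 LOAD ⇒ load; ctr=1 reg=1
step 6: T2 CAS ⇒ ok; ctr=2 reg=1
step 7: T1 LOAD ⇒ load; ctr=2 reg=2
step 8: T1 CAS ⇒ ok; ctr=3 reg=2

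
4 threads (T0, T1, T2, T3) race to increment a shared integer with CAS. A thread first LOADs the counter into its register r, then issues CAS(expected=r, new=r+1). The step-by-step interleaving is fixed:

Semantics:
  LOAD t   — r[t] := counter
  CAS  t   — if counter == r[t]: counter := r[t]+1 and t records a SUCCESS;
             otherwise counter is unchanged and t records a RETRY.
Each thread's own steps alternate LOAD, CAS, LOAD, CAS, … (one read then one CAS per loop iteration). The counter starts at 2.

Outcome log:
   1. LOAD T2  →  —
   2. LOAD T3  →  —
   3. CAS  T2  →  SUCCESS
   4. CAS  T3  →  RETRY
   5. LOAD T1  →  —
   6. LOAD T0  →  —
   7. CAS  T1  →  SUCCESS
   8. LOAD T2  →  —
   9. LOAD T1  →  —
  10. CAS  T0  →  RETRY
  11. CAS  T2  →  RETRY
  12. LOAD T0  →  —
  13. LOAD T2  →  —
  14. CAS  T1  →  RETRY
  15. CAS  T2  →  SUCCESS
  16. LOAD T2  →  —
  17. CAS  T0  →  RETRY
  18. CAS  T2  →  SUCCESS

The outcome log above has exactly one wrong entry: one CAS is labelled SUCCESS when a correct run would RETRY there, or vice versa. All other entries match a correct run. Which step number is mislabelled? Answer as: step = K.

Reference trace:
   1) LOAD T2:  M=2  r_T2=2
   2) LOAD T3:  M=2  r_T3=2
   3) CAS  T2:  M=3  r_T2=2 ✓
   4) CAS  T3:  M=3  r_T3=2 ✗
   5) LOAD T1:  M=3  r_T1=3
   6) LOAD T0:  M=3  r_T0=3
   7) CAS  T1:  M=4  r_T1=3 ✓
   8) LOAD T2:  M=4  r_T2=4
   9) LOAD T1:  M=4  r_T1=4
  10) CAS  T0:  M=4  r_T0=3 ✗
  11) CAS  T2:  M=5  r_T2=4 ✓
  12) LOAD T0:  M=5  r_T0=5
  13) LOAD T2:  M=5  r_T2=5
  14) CAS  T1:  M=5  r_T1=4 ✗
  15) CAS  T2:  M=6  r_T2=5 ✓
  16) LOAD T2:  M=6  r_T2=6
  17) CAS  T0:  M=6  r_T0=5 ✗
  18) CAS  T2:  M=7  r_T2=6 ✓
Mismatch at 11.

step = 11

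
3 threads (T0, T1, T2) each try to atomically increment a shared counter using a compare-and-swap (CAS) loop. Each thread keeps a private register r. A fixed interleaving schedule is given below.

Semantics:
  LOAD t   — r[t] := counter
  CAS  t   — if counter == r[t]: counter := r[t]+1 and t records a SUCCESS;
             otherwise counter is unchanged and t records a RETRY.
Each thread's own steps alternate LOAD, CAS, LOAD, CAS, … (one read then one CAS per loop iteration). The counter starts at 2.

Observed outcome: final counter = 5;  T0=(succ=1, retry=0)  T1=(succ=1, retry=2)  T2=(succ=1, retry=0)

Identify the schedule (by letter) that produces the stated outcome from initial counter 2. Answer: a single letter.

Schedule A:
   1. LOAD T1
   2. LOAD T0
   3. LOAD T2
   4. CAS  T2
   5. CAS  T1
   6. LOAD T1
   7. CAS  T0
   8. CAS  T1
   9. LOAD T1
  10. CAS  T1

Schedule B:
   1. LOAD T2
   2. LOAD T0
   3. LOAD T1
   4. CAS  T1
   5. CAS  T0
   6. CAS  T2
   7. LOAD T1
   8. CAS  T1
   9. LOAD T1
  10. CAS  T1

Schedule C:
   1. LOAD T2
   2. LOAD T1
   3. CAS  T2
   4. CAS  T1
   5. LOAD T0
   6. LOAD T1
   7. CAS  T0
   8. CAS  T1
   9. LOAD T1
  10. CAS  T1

C

Run C:
T2 LOAD — after: cnt=2, r=2 — load
T1 LOAD — after: cnt=2, r=2 — load
T2 CAS — after: cnt=3, r=2 — ok
T1 CAS — after: cnt=3, r=2 — retry
T0 LOAD — after: cnt=3, r=3 — load
T1 LOAD — after: cnt=3, r=3 — load
T0 CAS — after: cnt=4, r=3 — ok
T1 CAS — after: cnt=4, r=3 — retry
T1 LOAD — after: cnt=4, r=4 — load
T1 CAS — after: cnt=5, r=4 — ok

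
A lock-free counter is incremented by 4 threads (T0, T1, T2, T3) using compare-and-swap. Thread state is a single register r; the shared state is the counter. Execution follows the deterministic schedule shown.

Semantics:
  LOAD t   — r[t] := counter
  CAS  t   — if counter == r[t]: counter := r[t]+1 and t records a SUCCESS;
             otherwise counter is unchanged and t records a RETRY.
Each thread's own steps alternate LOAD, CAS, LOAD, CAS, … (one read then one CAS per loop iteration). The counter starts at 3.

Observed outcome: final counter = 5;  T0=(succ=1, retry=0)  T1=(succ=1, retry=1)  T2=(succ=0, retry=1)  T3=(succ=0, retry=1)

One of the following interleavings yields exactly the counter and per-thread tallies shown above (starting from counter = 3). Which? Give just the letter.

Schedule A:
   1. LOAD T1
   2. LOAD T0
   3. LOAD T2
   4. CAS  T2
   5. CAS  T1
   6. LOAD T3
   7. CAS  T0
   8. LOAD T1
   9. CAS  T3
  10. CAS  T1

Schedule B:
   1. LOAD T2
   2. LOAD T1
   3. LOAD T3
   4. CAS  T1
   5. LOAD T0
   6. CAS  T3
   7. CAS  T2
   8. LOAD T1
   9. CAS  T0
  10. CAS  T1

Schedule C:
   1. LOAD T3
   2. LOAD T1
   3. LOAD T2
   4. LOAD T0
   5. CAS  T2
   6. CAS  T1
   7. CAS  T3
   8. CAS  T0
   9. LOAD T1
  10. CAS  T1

B

Run B:
1. LOAD T2 → mem=3 r[T2]=3 [LOAD]
2. LOAD T1 → mem=3 r[T1]=3 [LOAD]
3. LOAD T3 → mem=3 r[T3]=3 [LOAD]
4. CAS T1 → mem=4 r[T1]=3 [OK]
5. LOAD T0 → mem=4 r[T0]=4 [LOAD]
6. CAS T3 → mem=4 r[T3]=3 [RETRY]
7. CAS T2 → mem=4 r[T2]=3 [RETRY]
8. LOAD T1 → mem=4 r[T1]=4 [LOAD]
9. CAS T0 → mem=5 r[T0]=4 [OK]
10. CAS T1 → mem=5 r[T1]=4 [RETRY]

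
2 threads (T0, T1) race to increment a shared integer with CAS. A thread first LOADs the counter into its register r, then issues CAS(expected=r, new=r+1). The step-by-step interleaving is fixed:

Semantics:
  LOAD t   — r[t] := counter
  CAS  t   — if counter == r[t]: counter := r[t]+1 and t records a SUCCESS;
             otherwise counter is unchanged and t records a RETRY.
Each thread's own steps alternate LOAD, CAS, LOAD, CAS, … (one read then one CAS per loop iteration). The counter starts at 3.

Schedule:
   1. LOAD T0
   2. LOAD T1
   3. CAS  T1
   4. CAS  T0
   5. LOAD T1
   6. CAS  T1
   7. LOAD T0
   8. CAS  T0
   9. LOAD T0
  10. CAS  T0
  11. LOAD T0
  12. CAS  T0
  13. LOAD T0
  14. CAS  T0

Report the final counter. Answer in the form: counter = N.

#1 T0 reads 3
#2 T1 reads 3
#3 T1 CAS(3→4) writes; counter now 4
#4 T0 CAS(3→4) fails; counter now 4
#5 T1 reads 4
#6 T1 CAS(4→5) writes; counter now 5
#7 T0 reads 5
#8 T0 CAS(5→6) writes; counter now 6
#9 T0 reads 6
#10 T0 CAS(6→7) writes; counter now 7
#11 T0 reads 7
#12 T0 CAS(7→8) writes; counter now 8
#13 T0 reads 8
#14 T0 CAS(8→9) writes; counter now 9

counter = 9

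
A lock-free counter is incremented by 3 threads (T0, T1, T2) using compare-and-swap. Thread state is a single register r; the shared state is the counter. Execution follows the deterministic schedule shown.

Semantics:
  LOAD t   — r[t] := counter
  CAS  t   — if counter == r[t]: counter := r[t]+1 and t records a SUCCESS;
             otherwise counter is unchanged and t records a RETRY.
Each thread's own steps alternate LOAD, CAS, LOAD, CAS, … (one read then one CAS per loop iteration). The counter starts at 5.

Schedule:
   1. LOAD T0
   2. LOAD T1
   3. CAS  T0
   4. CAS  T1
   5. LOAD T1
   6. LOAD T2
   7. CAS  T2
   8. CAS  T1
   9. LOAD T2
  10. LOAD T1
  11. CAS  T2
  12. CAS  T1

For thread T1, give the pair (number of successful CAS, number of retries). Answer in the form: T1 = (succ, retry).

T1 = (0, 3)

step 1: T0 LOAD ⇒ load; ctr=5 reg=5
step 2: T1 LOAD ⇒ load; ctr=5 reg=5
step 3: T0 CAS ⇒ ok; ctr=6 reg=5
step 4: T1 CAS ⇒ retry; ctr=6 reg=5
step 5: T1 LOAD ⇒ load; ctr=6 reg=6
step 6: T2 LOAD ⇒ load; ctr=6 reg=6
step 7: T2 CAS ⇒ ok; ctr=7 reg=6
step 8: T1 CAS ⇒ retry; ctr=7 reg=6
step 9: T2 LOAD ⇒ load; ctr=7 reg=7
step 10: T1 LOAD ⇒ load; ctr=7 reg=7
step 11: T2 CAS ⇒ ok; ctr=8 reg=7
step 12: T1 CAS ⇒ retry; ctr=8 reg=7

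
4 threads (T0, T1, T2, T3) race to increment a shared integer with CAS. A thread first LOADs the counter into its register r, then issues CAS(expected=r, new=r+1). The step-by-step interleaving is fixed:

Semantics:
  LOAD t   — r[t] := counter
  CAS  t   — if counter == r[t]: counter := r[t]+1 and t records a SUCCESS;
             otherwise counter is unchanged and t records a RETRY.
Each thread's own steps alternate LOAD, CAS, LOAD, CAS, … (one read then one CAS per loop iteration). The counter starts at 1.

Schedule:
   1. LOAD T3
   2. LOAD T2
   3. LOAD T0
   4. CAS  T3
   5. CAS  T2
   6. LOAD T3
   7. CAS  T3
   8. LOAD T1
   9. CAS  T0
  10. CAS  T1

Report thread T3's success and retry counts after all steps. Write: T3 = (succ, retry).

   1) LOAD T3:  M=1  r_T3=1
   2) LOAD T2:  M=1  r_T2=1
   3) LOAD T0:  M=1  r_T0=1
   4) CAS  T3:  M=2  r_T3=1 ✓
   5) CAS  T2:  M=2  r_T2=1 ✗
   6) LOAD T3:  M=2  r_T3=2
   7) CAS  T3:  M=3  r_T3=2 ✓
   8) LOAD T1:  M=3  r_T1=3
   9) CAS  T0:  M=3  r_T0=1 ✗
  10) CAS  T1:  M=4  r_T1=3 ✓

T3 = (2, 0)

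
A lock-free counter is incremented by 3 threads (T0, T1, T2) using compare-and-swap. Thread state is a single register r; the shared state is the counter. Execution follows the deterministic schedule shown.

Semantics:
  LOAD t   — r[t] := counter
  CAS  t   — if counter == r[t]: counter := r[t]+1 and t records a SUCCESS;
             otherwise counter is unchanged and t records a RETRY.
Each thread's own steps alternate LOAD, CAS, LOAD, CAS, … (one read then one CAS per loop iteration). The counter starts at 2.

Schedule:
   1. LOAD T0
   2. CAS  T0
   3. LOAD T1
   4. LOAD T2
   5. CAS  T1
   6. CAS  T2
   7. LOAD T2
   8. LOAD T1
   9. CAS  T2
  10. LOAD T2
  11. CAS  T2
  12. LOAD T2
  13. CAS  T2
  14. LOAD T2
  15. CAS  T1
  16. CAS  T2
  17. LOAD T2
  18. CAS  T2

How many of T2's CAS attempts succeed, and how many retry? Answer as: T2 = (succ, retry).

T2 = (5, 1)

1. LOAD T0 → mem=2 r[T0]=2 [LOAD]
2. CAS T0 → mem=3 r[T0]=2 [OK]
3. LOAD T1 → mem=3 r[T1]=3 [LOAD]
4. LOAD T2 → mem=3 r[T2]=3 [LOAD]
5. CAS T1 → mem=4 r[T1]=3 [OK]
6. CAS T2 → mem=4 r[T2]=3 [RETRY]
7. LOAD T2 → mem=4 r[T2]=4 [LOAD]
8. LOAD T1 → mem=4 r[T1]=4 [LOAD]
9. CAS T2 → mem=5 r[T2]=4 [OK]
10. LOAD T2 → mem=5 r[T2]=5 [LOAD]
11. CAS T2 → mem=6 r[T2]=5 [OK]
12. LOAD T2 → mem=6 r[T2]=6 [LOAD]
13. CAS T2 → mem=7 r[T2]=6 [OK]
14. LOAD T2 → mem=7 r[T2]=7 [LOAD]
15. CAS T1 → mem=7 r[T1]=4 [RETRY]
16. CAS T2 → mem=8 r[T2]=7 [OK]
17. LOAD T2 → mem=8 r[T2]=8 [LOAD]
18. CAS T2 → mem=9 r[T2]=8 [OK]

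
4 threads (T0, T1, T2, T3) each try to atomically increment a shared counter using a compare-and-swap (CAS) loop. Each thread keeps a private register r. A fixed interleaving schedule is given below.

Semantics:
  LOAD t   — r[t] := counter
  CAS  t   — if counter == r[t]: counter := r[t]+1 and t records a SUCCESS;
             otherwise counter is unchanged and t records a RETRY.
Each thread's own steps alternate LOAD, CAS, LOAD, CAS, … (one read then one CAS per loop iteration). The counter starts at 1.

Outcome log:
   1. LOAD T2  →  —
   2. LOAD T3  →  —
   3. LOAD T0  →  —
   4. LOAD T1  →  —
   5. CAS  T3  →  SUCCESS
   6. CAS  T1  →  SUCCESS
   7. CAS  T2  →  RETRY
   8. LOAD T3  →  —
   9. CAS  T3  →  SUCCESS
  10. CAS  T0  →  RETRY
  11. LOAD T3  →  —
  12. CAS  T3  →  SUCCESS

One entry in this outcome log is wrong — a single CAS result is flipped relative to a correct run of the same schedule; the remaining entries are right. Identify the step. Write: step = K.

Re-executing:
T2 LOAD — after: cnt=1, r=1 — load
T3 LOAD — after: cnt=1, r=1 — load
T0 LOAD — after: cnt=1, r=1 — load
T1 LOAD — after: cnt=1, r=1 — load
T3 CAS — after: cnt=2, r=1 — ok
T1 CAS — after: cnt=2, r=1 — retry
T2 CAS — after: cnt=2, r=1 — retry
T3 LOAD — after: cnt=2, r=2 — load
T3 CAS — after: cnt=3, r=2 — ok
T0 CAS — after: cnt=3, r=1 — retry
T3 LOAD — after: cnt=3, r=3 — load
T3 CAS — after: cnt=4, r=3 — ok
Mismatch at 6.

step = 6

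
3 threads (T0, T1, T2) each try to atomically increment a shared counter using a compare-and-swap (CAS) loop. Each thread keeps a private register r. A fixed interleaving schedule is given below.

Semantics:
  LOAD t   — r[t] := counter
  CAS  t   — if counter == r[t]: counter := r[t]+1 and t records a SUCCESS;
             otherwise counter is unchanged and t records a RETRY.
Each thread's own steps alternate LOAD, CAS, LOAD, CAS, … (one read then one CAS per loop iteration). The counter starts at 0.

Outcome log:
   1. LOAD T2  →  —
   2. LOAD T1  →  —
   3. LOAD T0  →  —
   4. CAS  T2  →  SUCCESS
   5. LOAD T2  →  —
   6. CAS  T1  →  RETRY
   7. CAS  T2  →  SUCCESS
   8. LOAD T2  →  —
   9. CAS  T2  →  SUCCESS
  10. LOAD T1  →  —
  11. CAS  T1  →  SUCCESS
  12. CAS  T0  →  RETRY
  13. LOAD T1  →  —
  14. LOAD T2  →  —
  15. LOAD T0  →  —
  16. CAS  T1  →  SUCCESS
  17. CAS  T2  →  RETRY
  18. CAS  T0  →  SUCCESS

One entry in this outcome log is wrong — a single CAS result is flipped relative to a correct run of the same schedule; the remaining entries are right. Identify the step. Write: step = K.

Reference trace:
step 1: T2 LOAD ⇒ load; ctr=0 reg=0
step 2: T1 LOAD ⇒ load; ctr=0 reg=0
step 3: T0 LOAD ⇒ load; ctr=0 reg=0
step 4: T2 CAS ⇒ ok; ctr=1 reg=0
step 5: T2 LOAD ⇒ load; ctr=1 reg=1
step 6: T1 CAS ⇒ retry; ctr=1 reg=0
step 7: T2 CAS ⇒ ok; ctr=2 reg=1
step 8: T2 LOAD ⇒ load; ctr=2 reg=2
step 9: T2 CAS ⇒ ok; ctr=3 reg=2
step 10: T1 LOAD ⇒ load; ctr=3 reg=3
step 11: T1 CAS ⇒ ok; ctr=4 reg=3
step 12: T0 CAS ⇒ retry; ctr=4 reg=0
step 13: T1 LOAD ⇒ load; ctr=4 reg=4
step 14: T2 LOAD ⇒ load; ctr=4 reg=4
step 15: T0 LOAD ⇒ load; ctr=4 reg=4
step 16: T1 CAS ⇒ ok; ctr=5 reg=4
step 17: T2 CAS ⇒ retry; ctr=5 reg=4
step 18: T0 CAS ⇒ retry; ctr=5 reg=4
Mismatch at 18.

step = 18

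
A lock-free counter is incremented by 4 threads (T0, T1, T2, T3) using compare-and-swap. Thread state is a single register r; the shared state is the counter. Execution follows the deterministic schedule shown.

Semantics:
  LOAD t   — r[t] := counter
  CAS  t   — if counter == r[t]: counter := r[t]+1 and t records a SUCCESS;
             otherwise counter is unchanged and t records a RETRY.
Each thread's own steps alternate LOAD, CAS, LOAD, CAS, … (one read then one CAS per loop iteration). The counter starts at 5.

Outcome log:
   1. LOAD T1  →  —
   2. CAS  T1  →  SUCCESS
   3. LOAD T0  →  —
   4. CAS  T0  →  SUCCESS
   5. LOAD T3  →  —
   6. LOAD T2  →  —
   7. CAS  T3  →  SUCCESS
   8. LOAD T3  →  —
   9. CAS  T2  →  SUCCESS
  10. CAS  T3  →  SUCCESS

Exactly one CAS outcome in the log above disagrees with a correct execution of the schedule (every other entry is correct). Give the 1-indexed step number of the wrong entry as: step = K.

step = 9

Re-executing:
#1 T1 reads 5
#2 T1 CAS(5→6) writes; counter now 6
#3 T0 reads 6
#4 T0 CAS(6→7) writes; counter now 7
#5 T3 reads 7
#6 T2 reads 7
#7 T3 CAS(7→8) writes; counter now 8
#8 T3 reads 8
#9 T2 CAS(7→8) fails; counter now 8
#10 T3 CAS(8→9) writes; counter now 9
Log disagrees first at step 9.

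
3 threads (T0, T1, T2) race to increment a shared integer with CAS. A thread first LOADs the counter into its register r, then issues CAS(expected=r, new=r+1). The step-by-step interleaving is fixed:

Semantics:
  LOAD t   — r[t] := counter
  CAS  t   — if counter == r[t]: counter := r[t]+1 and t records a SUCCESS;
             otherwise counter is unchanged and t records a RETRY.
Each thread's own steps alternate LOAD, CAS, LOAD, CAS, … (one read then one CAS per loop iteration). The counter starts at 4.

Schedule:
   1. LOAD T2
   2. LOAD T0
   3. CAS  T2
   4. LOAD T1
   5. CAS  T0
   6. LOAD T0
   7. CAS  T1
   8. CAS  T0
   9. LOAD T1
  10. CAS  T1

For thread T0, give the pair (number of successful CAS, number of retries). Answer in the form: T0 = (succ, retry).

T0 = (0, 2)

T2 LOAD — after: cnt=4, r=4 — load
T0 LOAD — after: cnt=4, r=4 — load
T2 CAS — after: cnt=5, r=4 — ok
T1 LOAD — after: cnt=5, r=5 — load
T0 CAS — after: cnt=5, r=4 — retry
T0 LOAD — after: cnt=5, r=5 — load
T1 CAS — after: cnt=6, r=5 — ok
T0 CAS — after: cnt=6, r=5 — retry
T1 LOAD — after: cnt=6, r=6 — load
T1 CAS — after: cnt=7, r=6 — ok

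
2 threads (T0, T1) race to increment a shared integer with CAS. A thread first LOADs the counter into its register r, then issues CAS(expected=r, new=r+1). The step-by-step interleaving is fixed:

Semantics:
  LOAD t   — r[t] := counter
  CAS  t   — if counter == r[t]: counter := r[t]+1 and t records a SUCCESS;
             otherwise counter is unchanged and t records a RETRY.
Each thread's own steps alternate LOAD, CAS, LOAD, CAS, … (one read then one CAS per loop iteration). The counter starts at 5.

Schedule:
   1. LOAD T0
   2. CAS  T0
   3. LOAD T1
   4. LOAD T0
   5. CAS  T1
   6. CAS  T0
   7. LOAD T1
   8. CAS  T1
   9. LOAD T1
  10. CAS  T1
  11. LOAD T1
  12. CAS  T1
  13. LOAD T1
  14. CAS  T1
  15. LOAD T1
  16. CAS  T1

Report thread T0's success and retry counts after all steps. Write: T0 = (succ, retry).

T0 = (1, 1)

#1 T0 reads 5
#2 T0 CAS(5→6) writes; counter now 6
#3 T1 reads 6
#4 T0 reads 6
#5 T1 CAS(6→7) writes; counter now 7
#6 T0 CAS(6→7) fails; counter now 7
#7 T1 reads 7
#8 T1 CAS(7→8) writes; counter now 8
#9 T1 reads 8
#10 T1 CAS(8→9) writes; counter now 9
#11 T1 reads 9
#12 T1 CAS(9→10) writes; counter now 10
#13 T1 reads 10
#14 T1 CAS(10→11) writes; counter now 11
#15 T1 reads 11
#16 T1 CAS(11→12) writes; counter now 12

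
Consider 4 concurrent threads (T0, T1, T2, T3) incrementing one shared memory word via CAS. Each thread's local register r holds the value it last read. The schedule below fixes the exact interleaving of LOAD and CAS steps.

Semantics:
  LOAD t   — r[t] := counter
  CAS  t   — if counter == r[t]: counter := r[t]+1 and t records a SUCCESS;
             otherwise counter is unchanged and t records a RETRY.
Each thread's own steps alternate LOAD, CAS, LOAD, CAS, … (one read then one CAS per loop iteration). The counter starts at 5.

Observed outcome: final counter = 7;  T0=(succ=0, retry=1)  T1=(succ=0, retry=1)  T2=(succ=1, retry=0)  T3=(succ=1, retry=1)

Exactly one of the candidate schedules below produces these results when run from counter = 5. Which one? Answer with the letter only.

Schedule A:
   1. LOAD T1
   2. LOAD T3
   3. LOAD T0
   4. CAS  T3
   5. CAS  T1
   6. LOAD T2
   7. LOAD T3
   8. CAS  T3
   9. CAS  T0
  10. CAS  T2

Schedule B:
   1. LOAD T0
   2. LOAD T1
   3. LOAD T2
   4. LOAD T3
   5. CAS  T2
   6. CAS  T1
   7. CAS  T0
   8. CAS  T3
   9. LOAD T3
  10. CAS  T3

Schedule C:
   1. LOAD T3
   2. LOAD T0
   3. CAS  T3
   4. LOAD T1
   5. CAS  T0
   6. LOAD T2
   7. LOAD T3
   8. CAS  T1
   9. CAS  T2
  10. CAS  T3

Tracing schedule B:
T0 LOAD — after: cnt=5, r=5 — load
T1 LOAD — after: cnt=5, r=5 — load
T2 LOAD — after: cnt=5, r=5 — load
T3 LOAD — after: cnt=5, r=5 — load
T2 CAS — after: cnt=6, r=5 — ok
T1 CAS — after: cnt=6, r=5 — retry
T0 CAS — after: cnt=6, r=5 — retry
T3 CAS — after: cnt=6, r=5 — retry
T3 LOAD — after: cnt=6, r=6 — load
T3 CAS — after: cnt=7, r=6 — ok

B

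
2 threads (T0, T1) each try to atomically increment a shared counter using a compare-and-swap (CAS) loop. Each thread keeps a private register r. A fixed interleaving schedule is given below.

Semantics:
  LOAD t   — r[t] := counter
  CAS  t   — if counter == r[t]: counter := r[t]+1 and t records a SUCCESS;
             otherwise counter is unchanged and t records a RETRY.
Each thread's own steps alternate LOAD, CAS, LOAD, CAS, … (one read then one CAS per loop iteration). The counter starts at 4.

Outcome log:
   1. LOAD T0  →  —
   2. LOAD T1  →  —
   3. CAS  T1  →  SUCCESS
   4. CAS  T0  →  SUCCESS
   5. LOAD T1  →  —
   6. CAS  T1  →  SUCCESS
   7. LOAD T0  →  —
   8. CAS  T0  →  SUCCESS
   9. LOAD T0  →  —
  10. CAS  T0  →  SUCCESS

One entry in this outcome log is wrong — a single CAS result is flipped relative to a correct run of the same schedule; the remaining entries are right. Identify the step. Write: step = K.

Re-executing:
step 1: T0 LOAD ⇒ load; ctr=4 reg=4
step 2: T1 LOAD ⇒ load; ctr=4 reg=4
step 3: T1 CAS ⇒ ok; ctr=5 reg=4
step 4: T0 CAS ⇒ retry; ctr=5 reg=4
step 5: T1 LOAD ⇒ load; ctr=5 reg=5
step 6: T1 CAS ⇒ ok; ctr=6 reg=5
step 7: T0 LOAD ⇒ load; ctr=6 reg=6
step 8: T0 CAS ⇒ ok; ctr=7 reg=6
step 9: T0 LOAD ⇒ load; ctr=7 reg=7
step 10: T0 CAS ⇒ ok; ctr=8 reg=7
Flip is step 4.

step = 4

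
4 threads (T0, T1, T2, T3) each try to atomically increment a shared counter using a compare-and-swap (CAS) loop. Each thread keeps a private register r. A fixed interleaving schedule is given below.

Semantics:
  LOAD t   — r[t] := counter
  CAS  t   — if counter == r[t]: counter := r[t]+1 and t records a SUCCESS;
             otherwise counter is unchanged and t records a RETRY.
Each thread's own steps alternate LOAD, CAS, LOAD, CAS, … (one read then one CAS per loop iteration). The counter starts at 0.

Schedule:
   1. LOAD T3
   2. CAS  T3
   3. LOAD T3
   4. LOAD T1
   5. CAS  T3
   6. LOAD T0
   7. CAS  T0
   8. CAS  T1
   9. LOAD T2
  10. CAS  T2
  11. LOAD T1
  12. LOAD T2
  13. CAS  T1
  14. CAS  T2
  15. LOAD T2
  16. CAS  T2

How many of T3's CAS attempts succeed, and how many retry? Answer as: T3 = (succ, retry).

T3 = (2, 0)

#1 T3 reads 0
#2 T3 CAS(0→1) writes; counter now 1
#3 T3 reads 1
#4 T1 reads 1
#5 T3 CAS(1→2) writes; counter now 2
#6 T0 reads 2
#7 T0 CAS(2→3) writes; counter now 3
#8 T1 CAS(1→2) fails; counter now 3
#9 T2 reads 3
#10 T2 CAS(3→4) writes; counter now 4
#11 T1 reads 4
#12 T2 reads 4
#13 T1 CAS(4→5) writes; counter now 5
#14 T2 CAS(4→5) fails; counter now 5
#15 T2 reads 5
#16 T2 CAS(5→6) writes; counter now 6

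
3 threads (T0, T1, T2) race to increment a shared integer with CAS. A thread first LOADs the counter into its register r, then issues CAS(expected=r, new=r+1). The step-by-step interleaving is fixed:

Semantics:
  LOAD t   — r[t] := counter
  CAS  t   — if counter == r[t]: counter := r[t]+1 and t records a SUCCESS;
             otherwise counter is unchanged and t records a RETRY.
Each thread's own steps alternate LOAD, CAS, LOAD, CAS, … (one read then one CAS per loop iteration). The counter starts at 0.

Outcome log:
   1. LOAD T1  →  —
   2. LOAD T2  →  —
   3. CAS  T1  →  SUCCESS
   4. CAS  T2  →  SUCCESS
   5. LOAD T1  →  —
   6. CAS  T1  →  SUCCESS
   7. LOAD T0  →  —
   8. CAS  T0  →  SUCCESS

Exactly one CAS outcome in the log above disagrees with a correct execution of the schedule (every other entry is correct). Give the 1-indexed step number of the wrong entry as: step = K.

step = 4

Re-executing:
[1] T1.load  rd  (counter 0, T1.r 0)
[2] T2.load  rd  (counter 0, T2.r 0)
[3] T1.cas  hit  (counter 1, T1.r 0)
[4] T2.cas  miss  (counter 1, T2.r 0)
[5] T1.load  rd  (counter 1, T1.r 1)
[6] T1.cas  hit  (counter 2, T1.r 1)
[7] T0.load  rd  (counter 2, T0.r 2)
[8] T0.cas  hit  (counter 3, T0.r 2)
Log disagrees first at step 4.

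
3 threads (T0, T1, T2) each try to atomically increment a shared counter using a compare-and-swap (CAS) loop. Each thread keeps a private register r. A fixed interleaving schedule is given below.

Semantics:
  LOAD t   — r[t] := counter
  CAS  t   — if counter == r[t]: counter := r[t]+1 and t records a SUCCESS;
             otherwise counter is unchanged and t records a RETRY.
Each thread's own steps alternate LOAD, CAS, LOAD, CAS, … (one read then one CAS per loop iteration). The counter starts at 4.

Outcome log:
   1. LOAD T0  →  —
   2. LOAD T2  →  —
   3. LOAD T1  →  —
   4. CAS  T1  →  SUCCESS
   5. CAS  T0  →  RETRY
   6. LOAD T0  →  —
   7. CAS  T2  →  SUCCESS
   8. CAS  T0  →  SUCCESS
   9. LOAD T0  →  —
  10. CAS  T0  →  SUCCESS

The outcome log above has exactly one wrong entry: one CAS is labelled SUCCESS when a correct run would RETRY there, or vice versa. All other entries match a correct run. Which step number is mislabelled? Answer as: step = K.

step = 7

Correct run:
[1] T0.load  rd  (counter 4, T0.r 4)
[2] T2.load  rd  (counter 4, T2.r 4)
[3] T1.load  rd  (counter 4, T1.r 4)
[4] T1.cas  hit  (counter 5, T1.r 4)
[5] T0.cas  miss  (counter 5, T0.r 4)
[6] T0.load  rd  (counter 5, T0.r 5)
[7] T2.cas  miss  (counter 5, T2.r 4)
[8] T0.cas  hit  (counter 6, T0.r 5)
[9] T0.load  rd  (counter 6, T0.r 6)
[10] T0.cas  hit  (counter 7, T0.r 6)
Log disagrees first at step 7.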